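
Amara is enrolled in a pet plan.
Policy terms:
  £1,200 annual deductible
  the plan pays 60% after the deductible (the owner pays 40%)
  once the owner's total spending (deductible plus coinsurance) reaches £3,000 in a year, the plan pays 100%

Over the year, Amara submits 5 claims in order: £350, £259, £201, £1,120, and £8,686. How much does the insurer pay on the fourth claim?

£438

Claim 1 (£350): fully absorbed by the deductible. Owner pays £350; OOP now £350. Insurer: £350 − £350 = £0.
Claim 2 (£259): fully absorbed by the deductible. Owner owes £259 (running OOP £609). Plan pays £259 − £259 = £0.
Claim 3 (£201): entire amount goes to the deductible. Owner owes £201 (running OOP £810). Insurer: £201 − £201 = £0.
Claim 4 (£1,120): £390 finishes the deductible; £730 goes to coinsurance; coinsurance £730 × 40% = £292. Cost to owner: £682. OOP to date £1,492. Plan pays £1,120 − £682 = £438.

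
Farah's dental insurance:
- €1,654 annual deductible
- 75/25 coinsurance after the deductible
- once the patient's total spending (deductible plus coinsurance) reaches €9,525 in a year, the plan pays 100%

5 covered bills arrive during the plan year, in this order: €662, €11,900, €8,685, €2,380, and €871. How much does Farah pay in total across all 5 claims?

Claim 1 (€662): fully absorbed by the deductible. Patient pays €662; OOP now €662.
Claim 2 (€11,900): €992 finishes the deductible; €10,908 goes to coinsurance; 25% of €10,908 = €2,727. Cost to patient: €3,719. OOP to date €4,381.
Claim 3 (€8,685): deductible met; 25% of €8,685 = €2,171.25. Patient owes €2,171.25 (running OOP €6,552.25).
Claim 4 (€2,380): deductible met; 25% of €2,380 = €595. Patient pays €595; OOP now €7,147.25.
Claim 5 (€871): deductible met; 25% of €871 = €217.75. Cost to patient: €217.75. OOP to date €7,365.
Total paid by the patient: €662 + €3,719 + €2,171.25 + €595 + €217.75 = €7,365.

€7,365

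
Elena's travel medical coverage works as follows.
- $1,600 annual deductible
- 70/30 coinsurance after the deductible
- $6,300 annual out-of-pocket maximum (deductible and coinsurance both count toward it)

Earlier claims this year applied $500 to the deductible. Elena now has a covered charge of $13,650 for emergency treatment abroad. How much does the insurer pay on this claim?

$8,785

Remaining deductible: $1,600 − $500 = $1,100.
The remaining $12,550 (= $13,650 − $1,100) moves to coinsurance.
Traveler's 30% share of $12,550 is $3,765.
That puts the traveler's cost at $1,100 + $3,765 = $4,865 before any cap.
Year-to-date out-of-pocket becomes $500 + $4,865 = $5,365, still under the $6,300 maximum, so no cap applies.
The plan picks up $13,650 − $4,865 = $8,785.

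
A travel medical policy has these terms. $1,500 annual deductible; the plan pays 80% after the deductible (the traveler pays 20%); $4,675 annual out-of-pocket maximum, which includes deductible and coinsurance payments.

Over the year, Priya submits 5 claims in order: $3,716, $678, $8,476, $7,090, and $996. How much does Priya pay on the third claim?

Claim 1 ($3,716): $1,500 finishes the deductible; $2,216 goes to coinsurance; coinsurance $2,216 × 20% = $443.20. Traveler owes $1,943.20 (running OOP $1,943.20).
Claim 2 ($678): deductible met; 20% of $678 = $135.60. Traveler owes $135.60 (running OOP $2,078.80).
Claim 3 ($8,476): 20% coinsurance on $8,476 = $1,695.20. Cost to traveler: $1,695.20. OOP to date $3,774.

$1,695.20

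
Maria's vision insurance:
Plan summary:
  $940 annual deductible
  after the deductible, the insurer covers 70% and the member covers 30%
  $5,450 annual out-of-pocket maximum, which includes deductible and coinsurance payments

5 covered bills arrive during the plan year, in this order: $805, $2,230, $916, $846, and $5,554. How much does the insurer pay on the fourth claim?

Claim 1 — $805: all of it applies to the deductible. Cost to member: $805. OOP to date $805. Insurer: $805 − $805 = $0.
Claim 2 — $2,230: $135 finishes the deductible; $2,095 goes to coinsurance; coinsurance $2,095 × 30% = $628.50. Member pays $763.50; OOP now $1,568.50. Insurer: $2,230 − $763.50 = $1,466.50.
Claim 3 — $916: 30% coinsurance on $916 = $274.80. Member owes $274.80 (running OOP $1,843.30). Insurer: $916 − $274.80 = $641.20.
Claim 4 — $846: deductible met; 30% of $846 = $253.80. Member pays $253.80; OOP now $2,097.10. Plan pays $846 − $253.80 = $592.20.

$592.20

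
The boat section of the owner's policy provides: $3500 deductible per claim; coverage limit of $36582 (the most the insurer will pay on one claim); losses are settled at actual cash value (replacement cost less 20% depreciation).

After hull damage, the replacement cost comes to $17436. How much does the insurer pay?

$10448.80

At 20% depreciation, ACV = $17436 − $3487.20 = $13948.80.
After the deductible, $13948.80 − $3500 = $10448.80 remains.
$10448.80 is within the $36582 limit, so the insurer pays $10448.80.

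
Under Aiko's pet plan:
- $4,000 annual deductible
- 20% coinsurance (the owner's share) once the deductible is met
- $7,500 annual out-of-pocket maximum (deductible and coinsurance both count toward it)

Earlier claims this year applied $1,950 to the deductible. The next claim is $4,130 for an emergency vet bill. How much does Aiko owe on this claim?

$2,466

Deductible still to meet: $4,000 − $1,950 = $2,050.
After the $2,050 deductible portion, $4,130 − $2,050 = $2,080 is subject to coinsurance.
20% of $2,080 = $416 falls to the owner.
That puts the owner's cost at $2,050 + $416 = $2,466 before any cap.
Total out-of-pocket so far would be $1,950 + $2,466 = $4,416, below the $7,500 cap — no reduction.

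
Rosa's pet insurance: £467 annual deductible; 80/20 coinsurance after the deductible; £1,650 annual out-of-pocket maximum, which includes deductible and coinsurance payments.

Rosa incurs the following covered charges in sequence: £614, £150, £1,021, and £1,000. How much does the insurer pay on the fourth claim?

£800

Claim 1 — £614: £467 to deductible, leaving £147; 20% of £147 = £29.40. Owner pays £496.40; OOP now £496.40. Plan pays £614 − £496.40 = £117.60.
Claim 2 — £150: 20% coinsurance on £150 = £30. Owner pays £30; OOP now £526.40. Plan pays £150 − £30 = £120.
Claim 3 — £1,021: 20% coinsurance on £1,021 = £204.20. Owner pays £204.20; OOP now £730.60. Plan pays £1,021 − £204.20 = £816.80.
Claim 4 — £1,000: deductible met; 20% of £1,000 = £200. Owner pays £200; OOP now £930.60. Plan pays £1,000 − £200 = £800.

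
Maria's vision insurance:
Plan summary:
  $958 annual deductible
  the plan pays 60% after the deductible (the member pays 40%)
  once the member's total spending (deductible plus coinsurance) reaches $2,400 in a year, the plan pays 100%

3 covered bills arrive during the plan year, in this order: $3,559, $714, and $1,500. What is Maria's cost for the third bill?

Claim 1 — $3,559: $958 finishes the deductible; $2,601 goes to coinsurance; coinsurance $2,601 × 40% = $1,040.40. Member owes $1,998.40 (running OOP $1,998.40).
Claim 2 — $714: deductible already satisfied, so member's share is 40% × $714 = $285.60. Cost to member: $285.60. OOP to date $2,284.
Claim 3 — $1,500: deductible already satisfied, so member's share is 40% × $1,500 = $600. That would push OOP to $2,884, over the $2,400 cap, so member pays $2,400 − $2,284 = $116.

$116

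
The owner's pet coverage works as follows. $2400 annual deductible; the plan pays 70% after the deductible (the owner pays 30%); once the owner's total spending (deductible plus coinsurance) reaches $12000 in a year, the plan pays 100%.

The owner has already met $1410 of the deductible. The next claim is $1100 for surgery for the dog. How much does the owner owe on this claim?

$1023

Remaining deductible: $2400 − $1410 = $990.
The remaining $110 (= $1100 − $990) moves to coinsurance.
30% of $110 = $33 falls to the owner.
Owner responsibility before any cap: $990 + $33 = $1023.
Cumulative spending $1410 + $1023 = $2433 stays under the $12000 maximum.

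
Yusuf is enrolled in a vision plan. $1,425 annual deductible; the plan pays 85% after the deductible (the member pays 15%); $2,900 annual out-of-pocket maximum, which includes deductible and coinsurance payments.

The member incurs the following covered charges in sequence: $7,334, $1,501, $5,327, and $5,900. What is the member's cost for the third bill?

#1 ($7,334): $1,425 finishes the deductible; $5,909 goes to coinsurance; member's 15% is $886.35. Member pays $2,311.35; OOP now $2,311.35.
#2 ($1,501): deductible already satisfied, so member's share is 15% × $1,501 = $225.15. Cost to member: $225.15. OOP to date $2,536.50.
#3 ($5,327): 15% coinsurance on $5,327 = $799.05. That would push OOP to $3,335.55, over the $2,900 cap, so member pays $2,900 − $2,536.50 = $363.50.

$363.50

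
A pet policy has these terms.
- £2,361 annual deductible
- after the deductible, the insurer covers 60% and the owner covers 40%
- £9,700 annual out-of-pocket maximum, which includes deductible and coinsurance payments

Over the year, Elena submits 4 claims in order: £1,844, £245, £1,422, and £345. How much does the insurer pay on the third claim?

£690

Claim 1 — £1,844: all of it applies to the deductible. Cost to owner: £1,844. OOP to date £1,844. Insurer: £1,844 − £1,844 = £0.
Claim 2 — £245: fully absorbed by the deductible. Cost to owner: £245. OOP to date £2,089. Plan pays £245 − £245 = £0.
Claim 3 — £1,422: £272 to deductible, leaving £1,150; coinsurance £1,150 × 40% = £460. Owner pays £732; OOP now £2,821. Insurer: £1,422 − £732 = £690.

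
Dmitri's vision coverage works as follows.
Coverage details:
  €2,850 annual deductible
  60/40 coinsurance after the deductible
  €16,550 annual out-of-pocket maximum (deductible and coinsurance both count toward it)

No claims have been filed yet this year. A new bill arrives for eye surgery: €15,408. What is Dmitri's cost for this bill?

Deductible not yet touched, so the first €2,850 of the bill goes to the deductible.
The remaining €12,558 (= €15,408 − €2,850) moves to coinsurance.
40% of €12,558 = €5,023.20 falls to the member.
Member responsibility before any cap: €2,850 + €5,023.20 = €7,873.20.
Cumulative spending €0 + €7,873.20 = €7,873.20 stays under the €16,550 maximum.

€7,873.20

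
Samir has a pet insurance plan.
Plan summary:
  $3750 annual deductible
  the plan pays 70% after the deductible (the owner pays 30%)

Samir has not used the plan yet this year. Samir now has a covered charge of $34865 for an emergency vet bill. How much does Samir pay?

$13084.50

The full $3750 deductible is still open; $3750 of this bill applies to it.
After the $3750 deductible portion, $34865 − $3750 = $31115 is subject to coinsurance.
Coinsurance: $31115 × 30% = $9334.50.
Owner responsibility: $3750 + $9334.50 = $13084.50.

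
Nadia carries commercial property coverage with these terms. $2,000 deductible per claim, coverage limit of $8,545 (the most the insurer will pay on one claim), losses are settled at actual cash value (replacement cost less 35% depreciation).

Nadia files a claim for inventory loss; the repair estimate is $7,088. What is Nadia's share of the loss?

$4,480.80

Actual cash value after 35% depreciation: $7,088 × 65% = $4,607.20.
Less the $2,000 deductible: $4,607.20 − $2,000 = $2,607.20.
$2,607.20 ≤ $8,545, so the limit doesn't bind; insurer pays $2,607.20.
Business's share is the uncovered remainder: $7,088 − $2,607.20 = $4,480.80.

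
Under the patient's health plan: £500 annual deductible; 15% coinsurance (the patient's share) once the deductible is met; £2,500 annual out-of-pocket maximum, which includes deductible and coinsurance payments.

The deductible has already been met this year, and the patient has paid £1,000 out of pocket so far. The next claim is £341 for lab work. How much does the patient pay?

With the deductible met, the entire £341 is subject to coinsurance.
Patient's 15% share of £341 is £51.15.
Total out-of-pocket so far would be £1,000 + £51.15 = £1,051.15, below the £2,500 cap — no reduction.

£51.15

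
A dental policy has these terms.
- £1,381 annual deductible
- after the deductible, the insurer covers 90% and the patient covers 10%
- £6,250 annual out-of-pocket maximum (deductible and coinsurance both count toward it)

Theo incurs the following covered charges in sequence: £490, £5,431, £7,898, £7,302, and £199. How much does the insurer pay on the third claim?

£7,108.20

Claim 1 — £490: all of it applies to the deductible. Cost to patient: £490. OOP to date £490. Plan pays £490 − £490 = £0.
Claim 2 — £5,431: £891 to deductible, leaving £4,540; 10% of £4,540 = £454. Cost to patient: £1,345. OOP to date £1,835. Plan pays £5,431 − £1,345 = £4,086.
Claim 3 — £7,898: deductible met; 10% of £7,898 = £789.80. Patient owes £789.80 (running OOP £2,624.80). Plan pays £7,898 − £789.80 = £7,108.20.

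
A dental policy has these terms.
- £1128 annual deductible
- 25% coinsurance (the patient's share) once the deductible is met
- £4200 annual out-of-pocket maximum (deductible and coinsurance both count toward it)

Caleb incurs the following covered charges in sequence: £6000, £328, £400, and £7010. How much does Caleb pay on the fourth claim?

£1672

#1 (£6000): £1128 to deductible, leaving £4872; coinsurance £4872 × 25% = £1218. Patient owes £2346 (running OOP £2346).
#2 (£328): deductible already satisfied, so patient's share is 25% × £328 = £82. Cost to patient: £82. OOP to date £2428.
#3 (£400): 25% coinsurance on £400 = £100. Patient pays £100; OOP now £2528.
#4 (£7010): 25% coinsurance on £7010 = £1752.50. OOP would hit £4280.50 > £4200, so the cap limits the patient to £4200 − £2528 = £1672.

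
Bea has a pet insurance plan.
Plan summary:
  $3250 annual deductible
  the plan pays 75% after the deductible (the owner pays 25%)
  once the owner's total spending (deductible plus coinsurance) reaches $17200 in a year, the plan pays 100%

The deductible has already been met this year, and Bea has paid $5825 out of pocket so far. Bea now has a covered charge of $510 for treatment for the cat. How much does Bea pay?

$127.50

The deductible is already satisfied, so the full bill goes to coinsurance.
Coinsurance: $510 × 25% = $127.50.
Cumulative spending $5825 + $127.50 = $5952.50 stays under the $17200 maximum.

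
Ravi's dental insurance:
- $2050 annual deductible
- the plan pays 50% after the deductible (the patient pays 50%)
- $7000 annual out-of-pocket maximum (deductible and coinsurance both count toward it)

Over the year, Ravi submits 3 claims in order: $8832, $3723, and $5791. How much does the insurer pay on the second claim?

$2164

Claim 1 — $8832: deductible takes $2050, $6782 remains; patient's 50% is $3391. Cost to patient: $5441. OOP to date $5441. Plan pays $8832 − $5441 = $3391.
Claim 2 — $3723: deductible met; 50% of $3723 = $1861.50. That would push OOP to $7302.50, over the $7000 cap, so patient pays $7000 − $5441 = $1559. Insurer: $3723 − $1559 = $2164.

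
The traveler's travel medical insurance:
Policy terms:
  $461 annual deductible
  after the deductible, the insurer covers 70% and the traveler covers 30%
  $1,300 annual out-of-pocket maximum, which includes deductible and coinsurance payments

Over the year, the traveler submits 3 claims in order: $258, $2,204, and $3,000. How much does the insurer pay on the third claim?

#1 ($258): all of it applies to the deductible. Traveler owes $258 (running OOP $258). Plan pays $258 − $258 = $0.
#2 ($2,204): $203 to deductible, leaving $2,001; 30% of $2,001 = $600.30. Traveler pays $803.30; OOP now $1,061.30. Plan pays $2,204 − $803.30 = $1,400.70.
#3 ($3,000): 30% coinsurance on $3,000 = $900. Adding that to $1,061.30 gives $1,961.30, past the $1,300 cap; traveler pays only $1,300 − $1,061.30 = $238.70. Plan pays $3,000 − $238.70 = $2,761.30.

$2,761.30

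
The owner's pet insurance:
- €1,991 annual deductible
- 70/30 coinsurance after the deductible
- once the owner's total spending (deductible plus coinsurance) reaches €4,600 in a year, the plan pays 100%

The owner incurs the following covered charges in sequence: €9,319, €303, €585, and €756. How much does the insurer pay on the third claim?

Claim 1 — €9,319: €1,991 finishes the deductible; €7,328 goes to coinsurance; coinsurance €7,328 × 30% = €2,198.40. Owner owes €4,189.40 (running OOP €4,189.40). Plan pays €9,319 − €4,189.40 = €5,129.60.
Claim 2 — €303: deductible met; 30% of €303 = €90.90. Owner owes €90.90 (running OOP €4,280.30). Plan pays €303 − €90.90 = €212.10.
Claim 3 — €585: 30% coinsurance on €585 = €175.50. Owner owes €175.50 (running OOP €4,455.80). Plan pays €585 − €175.50 = €409.50.

€409.50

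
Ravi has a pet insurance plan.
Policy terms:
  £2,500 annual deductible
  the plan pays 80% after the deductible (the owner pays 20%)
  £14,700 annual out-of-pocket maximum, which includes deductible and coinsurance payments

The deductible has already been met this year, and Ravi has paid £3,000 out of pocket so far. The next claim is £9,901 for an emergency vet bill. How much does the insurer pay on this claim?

With the deductible met, the entire £9,901 is subject to coinsurance.
Coinsurance: £9,901 × 20% = £1,980.20.
Cumulative spending £3,000 + £1,980.20 = £4,980.20 stays under the £14,700 maximum.
The insurer covers the remainder: £9,901 − £1,980.20 = £7,920.80.

£7,920.80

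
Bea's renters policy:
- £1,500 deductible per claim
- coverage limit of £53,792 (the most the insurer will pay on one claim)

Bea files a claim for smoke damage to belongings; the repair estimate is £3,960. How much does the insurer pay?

Subtract the deductible: £3,960 − £1,500 = £2,460.
£2,460 ≤ £53,792, so the limit doesn't bind; insurer pays £2,460.

£2,460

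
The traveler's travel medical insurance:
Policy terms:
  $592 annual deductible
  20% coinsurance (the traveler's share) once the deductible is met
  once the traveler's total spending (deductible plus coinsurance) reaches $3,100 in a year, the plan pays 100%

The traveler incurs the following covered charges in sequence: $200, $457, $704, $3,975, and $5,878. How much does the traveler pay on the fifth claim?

$1,175.60

Bill 1, $200: all of it applies to the deductible. Cost to traveler: $200. OOP to date $200.
Bill 2, $457: $392 finishes the deductible; $65 goes to coinsurance; traveler's 20% is $13. Traveler owes $405 (running OOP $605).
Bill 3, $704: 20% coinsurance on $704 = $140.80. Traveler pays $140.80; OOP now $745.80.
Bill 4, $3,975: deductible already satisfied, so traveler's share is 20% × $3,975 = $795. Traveler owes $795 (running OOP $1,540.80).
Bill 5, $5,878: deductible met; 20% of $5,878 = $1,175.60. Traveler pays $1,175.60; OOP now $2,716.40.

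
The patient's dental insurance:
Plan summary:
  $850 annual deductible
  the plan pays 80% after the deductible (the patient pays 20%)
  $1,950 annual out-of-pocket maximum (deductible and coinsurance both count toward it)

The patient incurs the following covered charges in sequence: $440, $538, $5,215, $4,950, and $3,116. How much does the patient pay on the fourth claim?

#1 ($440): fully absorbed by the deductible. Patient owes $440 (running OOP $440).
#2 ($538): deductible takes $410, $128 remains; 20% of $128 = $25.60. Patient pays $435.60; OOP now $875.60.
#3 ($5,215): deductible already satisfied, so patient's share is 20% × $5,215 = $1,043. Patient owes $1,043 (running OOP $1,918.60).
#4 ($4,950): deductible met; 20% of $4,950 = $990. OOP would hit $2,908.60 > $1,950, so the cap limits the patient to $1,950 − $1,918.60 = $31.40.

$31.40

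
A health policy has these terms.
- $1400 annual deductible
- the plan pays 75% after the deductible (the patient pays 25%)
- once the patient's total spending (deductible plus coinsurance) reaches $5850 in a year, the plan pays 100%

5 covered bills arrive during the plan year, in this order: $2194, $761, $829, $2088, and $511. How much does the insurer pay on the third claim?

Claim 1 ($2194): deductible takes $1400, $794 remains; patient's 25% is $198.50. Cost to patient: $1598.50. OOP to date $1598.50. Plan pays $2194 − $1598.50 = $595.50.
Claim 2 ($761): 25% coinsurance on $761 = $190.25. Patient pays $190.25; OOP now $1788.75. Plan pays $761 − $190.25 = $570.75.
Claim 3 ($829): deductible already satisfied, so patient's share is 25% × $829 = $207.25. Cost to patient: $207.25. OOP to date $1996. Insurer: $829 − $207.25 = $621.75.

$621.75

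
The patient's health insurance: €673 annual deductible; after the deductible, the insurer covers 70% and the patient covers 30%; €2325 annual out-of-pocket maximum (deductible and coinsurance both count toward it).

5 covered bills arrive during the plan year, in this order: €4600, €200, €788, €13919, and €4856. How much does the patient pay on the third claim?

€236.40

#1 (€4600): deductible takes €673, €3927 remains; patient's 30% is €1178.10. Patient owes €1851.10 (running OOP €1851.10).
#2 (€200): deductible already satisfied, so patient's share is 30% × €200 = €60. Cost to patient: €60. OOP to date €1911.10.
#3 (€788): deductible met; 30% of €788 = €236.40. Patient pays €236.40; OOP now €2147.50.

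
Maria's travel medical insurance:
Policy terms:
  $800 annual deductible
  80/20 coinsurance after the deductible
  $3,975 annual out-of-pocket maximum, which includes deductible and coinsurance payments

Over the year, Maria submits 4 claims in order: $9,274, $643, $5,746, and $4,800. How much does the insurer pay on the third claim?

#1 ($9,274): deductible takes $800, $8,474 remains; traveler's 20% is $1,694.80. Cost to traveler: $2,494.80. OOP to date $2,494.80. Insurer: $9,274 − $2,494.80 = $6,779.20.
#2 ($643): deductible already satisfied, so traveler's share is 20% × $643 = $128.60. Traveler pays $128.60; OOP now $2,623.40. Insurer: $643 − $128.60 = $514.40.
#3 ($5,746): 20% coinsurance on $5,746 = $1,149.20. Traveler pays $1,149.20; OOP now $3,772.60. Insurer: $5,746 − $1,149.20 = $4,596.80.

$4,596.80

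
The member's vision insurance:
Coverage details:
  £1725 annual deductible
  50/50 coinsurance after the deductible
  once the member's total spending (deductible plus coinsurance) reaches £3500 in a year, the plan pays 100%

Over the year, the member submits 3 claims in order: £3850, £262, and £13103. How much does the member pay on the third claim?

£581.50

Claim 1 — £3850: £1725 finishes the deductible; £2125 goes to coinsurance; member's 50% is £1062.50. Cost to member: £2787.50. OOP to date £2787.50.
Claim 2 — £262: deductible met; 50% of £262 = £131. Member owes £131 (running OOP £2918.50).
Claim 3 — £13103: 50% coinsurance on £13103 = £6551.50. Adding that to £2918.50 gives £9470, past the £3500 cap; member pays only £3500 − £2918.50 = £581.50.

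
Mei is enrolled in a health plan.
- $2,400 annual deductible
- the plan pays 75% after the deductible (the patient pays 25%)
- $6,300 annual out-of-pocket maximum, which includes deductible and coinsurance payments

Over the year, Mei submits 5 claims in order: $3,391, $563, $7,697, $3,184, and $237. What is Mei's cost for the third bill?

$1,924.25

#1 ($3,391): $2,400 to deductible, leaving $991; patient's 25% is $247.75. Cost to patient: $2,647.75. OOP to date $2,647.75.
#2 ($563): deductible met; 25% of $563 = $140.75. Patient owes $140.75 (running OOP $2,788.50).
#3 ($7,697): 25% coinsurance on $7,697 = $1,924.25. Cost to patient: $1,924.25. OOP to date $4,712.75.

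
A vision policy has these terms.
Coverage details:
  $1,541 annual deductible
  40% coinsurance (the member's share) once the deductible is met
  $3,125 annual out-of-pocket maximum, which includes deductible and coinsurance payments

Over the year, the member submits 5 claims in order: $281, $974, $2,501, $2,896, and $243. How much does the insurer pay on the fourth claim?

Bill 1, $281: entire amount goes to the deductible. Cost to member: $281. OOP to date $281. Insurer: $281 − $281 = $0.
Bill 2, $974: fully absorbed by the deductible. Member pays $974; OOP now $1,255. Insurer: $974 − $974 = $0.
Bill 3, $2,501: $286 finishes the deductible; $2,215 goes to coinsurance; member's 40% is $886. Member pays $1,172; OOP now $2,427. Insurer: $2,501 − $1,172 = $1,329.
Bill 4, $2,896: deductible already satisfied, so member's share is 40% × $2,896 = $1,158.40. That would push OOP to $3,585.40, over the $3,125 cap, so member pays $3,125 − $2,427 = $698. Plan pays $2,896 − $698 = $2,198.

$2,198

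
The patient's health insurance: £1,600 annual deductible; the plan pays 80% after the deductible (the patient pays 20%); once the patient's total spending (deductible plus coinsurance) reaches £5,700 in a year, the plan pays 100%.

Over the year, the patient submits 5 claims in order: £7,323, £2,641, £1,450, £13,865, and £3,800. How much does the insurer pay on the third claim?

Claim 1 (£7,323): deductible takes £1,600, £5,723 remains; 20% of £5,723 = £1,144.60. Patient pays £2,744.60; OOP now £2,744.60. Insurer: £7,323 − £2,744.60 = £4,578.40.
Claim 2 (£2,641): 20% coinsurance on £2,641 = £528.20. Cost to patient: £528.20. OOP to date £3,272.80. Plan pays £2,641 − £528.20 = £2,112.80.
Claim 3 (£1,450): 20% coinsurance on £1,450 = £290. Cost to patient: £290. OOP to date £3,562.80. Insurer: £1,450 − £290 = £1,160.

£1,160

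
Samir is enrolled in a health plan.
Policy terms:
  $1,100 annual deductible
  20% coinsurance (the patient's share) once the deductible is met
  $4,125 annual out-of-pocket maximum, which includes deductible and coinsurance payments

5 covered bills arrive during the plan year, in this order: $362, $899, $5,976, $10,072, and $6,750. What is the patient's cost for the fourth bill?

$1,797.60

Bill 1, $362: fully absorbed by the deductible. Patient pays $362; OOP now $362.
Bill 2, $899: $738 finishes the deductible; $161 goes to coinsurance; patient's 20% is $32.20. Patient pays $770.20; OOP now $1,132.20.
Bill 3, $5,976: deductible already satisfied, so patient's share is 20% × $5,976 = $1,195.20. Cost to patient: $1,195.20. OOP to date $2,327.40.
Bill 4, $10,072: 20% coinsurance on $10,072 = $2,014.40. Adding that to $2,327.40 gives $4,341.80, past the $4,125 cap; patient pays only $4,125 − $2,327.40 = $1,797.60.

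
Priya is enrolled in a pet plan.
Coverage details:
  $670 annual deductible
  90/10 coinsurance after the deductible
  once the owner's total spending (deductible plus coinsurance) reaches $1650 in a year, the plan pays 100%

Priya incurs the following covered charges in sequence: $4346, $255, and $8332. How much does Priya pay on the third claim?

$586.90

Claim 1 ($4346): deductible takes $670, $3676 remains; owner's 10% is $367.60. Owner owes $1037.60 (running OOP $1037.60).
Claim 2 ($255): deductible met; 10% of $255 = $25.50. Cost to owner: $25.50. OOP to date $1063.10.
Claim 3 ($8332): deductible met; 10% of $8332 = $833.20. That would push OOP to $1896.30, over the $1650 cap, so owner pays $1650 − $1063.10 = $586.90.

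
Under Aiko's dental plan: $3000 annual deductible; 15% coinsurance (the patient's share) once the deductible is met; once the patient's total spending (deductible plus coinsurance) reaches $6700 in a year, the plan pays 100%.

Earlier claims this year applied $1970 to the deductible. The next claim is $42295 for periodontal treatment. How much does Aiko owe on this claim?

Remaining deductible: $3000 − $1970 = $1030.
The remaining $41265 (= $42295 − $1030) moves to coinsurance.
15% of $41265 = $6189.75 falls to the patient.
Patient responsibility before any cap: $1030 + $6189.75 = $7219.75.
Adding $7219.75 to the $1970 already spent would give $9189.75, which exceeds the $6700 cap; the patient pays just $6700 − $1970 = $4730.

$4730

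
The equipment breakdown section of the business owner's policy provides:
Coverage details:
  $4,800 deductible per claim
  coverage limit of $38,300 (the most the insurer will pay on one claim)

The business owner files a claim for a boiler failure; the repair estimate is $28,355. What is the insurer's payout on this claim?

Subtract the deductible: $28,355 − $4,800 = $23,555.
That's under the $38,300 cap, so the insurer reimburses the full $23,555.

$23,555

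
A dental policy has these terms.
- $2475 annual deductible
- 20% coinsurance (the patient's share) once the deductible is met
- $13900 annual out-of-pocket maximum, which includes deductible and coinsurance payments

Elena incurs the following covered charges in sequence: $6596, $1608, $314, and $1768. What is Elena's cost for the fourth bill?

Claim 1 — $6596: $2475 to deductible, leaving $4121; coinsurance $4121 × 20% = $824.20. Patient owes $3299.20 (running OOP $3299.20).
Claim 2 — $1608: deductible already satisfied, so patient's share is 20% × $1608 = $321.60. Patient owes $321.60 (running OOP $3620.80).
Claim 3 — $314: deductible met; 20% of $314 = $62.80. Patient pays $62.80; OOP now $3683.60.
Claim 4 — $1768: 20% coinsurance on $1768 = $353.60. Patient pays $353.60; OOP now $4037.20.

$353.60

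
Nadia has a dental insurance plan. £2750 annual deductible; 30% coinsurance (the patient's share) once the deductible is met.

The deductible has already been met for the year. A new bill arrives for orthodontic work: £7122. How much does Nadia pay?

With the deductible met, the entire £7122 is subject to coinsurance.
Coinsurance: £7122 × 30% = £2136.60.

£2136.60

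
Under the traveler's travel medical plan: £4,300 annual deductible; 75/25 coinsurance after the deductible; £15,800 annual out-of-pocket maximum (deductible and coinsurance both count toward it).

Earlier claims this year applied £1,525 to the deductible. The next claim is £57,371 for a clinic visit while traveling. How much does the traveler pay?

£14,275

Remaining deductible: £4,300 − £1,525 = £2,775.
After the £2,775 deductible portion, £57,371 − £2,775 = £54,596 is subject to coinsurance.
Traveler's 25% share of £54,596 is £13,649.
So the traveler owes £2,775 + £13,649 = £16,424 before any cap.
That would bring total out-of-pocket to £17,949, past the £15,800 cap. The traveler is capped at £15,800 − £1,525 = £14,275 on this claim.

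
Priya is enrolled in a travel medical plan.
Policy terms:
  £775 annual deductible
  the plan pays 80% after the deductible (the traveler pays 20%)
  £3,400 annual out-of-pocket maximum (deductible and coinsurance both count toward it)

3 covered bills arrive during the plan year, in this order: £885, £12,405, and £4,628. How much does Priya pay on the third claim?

£122

Claim 1 (£885): £775 finishes the deductible; £110 goes to coinsurance; 20% of £110 = £22. Traveler pays £797; OOP now £797.
Claim 2 (£12,405): 20% coinsurance on £12,405 = £2,481. Traveler pays £2,481; OOP now £3,278.
Claim 3 (£4,628): deductible already satisfied, so traveler's share is 20% × £4,628 = £925.60. That would push OOP to £4,203.60, over the £3,400 cap, so traveler pays £3,400 − £3,278 = £122.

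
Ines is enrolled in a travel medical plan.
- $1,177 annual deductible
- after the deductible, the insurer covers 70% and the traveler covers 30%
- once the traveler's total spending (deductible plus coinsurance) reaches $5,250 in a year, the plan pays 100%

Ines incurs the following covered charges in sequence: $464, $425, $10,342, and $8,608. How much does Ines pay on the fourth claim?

$1,056.80

Bill 1, $464: fully absorbed by the deductible. Cost to traveler: $464. OOP to date $464.
Bill 2, $425: fully absorbed by the deductible. Traveler owes $425 (running OOP $889).
Bill 3, $10,342: $288 finishes the deductible; $10,054 goes to coinsurance; 30% of $10,054 = $3,016.20. Cost to traveler: $3,304.20. OOP to date $4,193.20.
Bill 4, $8,608: deductible already satisfied, so traveler's share is 30% × $8,608 = $2,582.40. Adding that to $4,193.20 gives $6,775.60, past the $5,250 cap; traveler pays only $5,250 − $4,193.20 = $1,056.80.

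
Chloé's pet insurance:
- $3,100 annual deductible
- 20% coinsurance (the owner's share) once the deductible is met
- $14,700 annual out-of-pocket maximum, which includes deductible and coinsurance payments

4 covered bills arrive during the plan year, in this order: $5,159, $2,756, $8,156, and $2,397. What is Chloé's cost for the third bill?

#1 ($5,159): $3,100 to deductible, leaving $2,059; 20% of $2,059 = $411.80. Cost to owner: $3,511.80. OOP to date $3,511.80.
#2 ($2,756): 20% coinsurance on $2,756 = $551.20. Cost to owner: $551.20. OOP to date $4,063.
#3 ($8,156): deductible met; 20% of $8,156 = $1,631.20. Owner pays $1,631.20; OOP now $5,694.20.

$1,631.20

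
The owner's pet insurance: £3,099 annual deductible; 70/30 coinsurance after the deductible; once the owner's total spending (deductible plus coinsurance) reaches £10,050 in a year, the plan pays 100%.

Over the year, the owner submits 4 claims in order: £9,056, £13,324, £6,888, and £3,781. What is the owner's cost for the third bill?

£1,166.70

Claim 1 (£9,056): £3,099 finishes the deductible; £5,957 goes to coinsurance; 30% of £5,957 = £1,787.10. Cost to owner: £4,886.10. OOP to date £4,886.10.
Claim 2 (£13,324): deductible met; 30% of £13,324 = £3,997.20. Cost to owner: £3,997.20. OOP to date £8,883.30.
Claim 3 (£6,888): deductible already satisfied, so owner's share is 30% × £6,888 = £2,066.40. That would push OOP to £10,949.70, over the £10,050 cap, so owner pays £10,050 − £8,883.30 = £1,166.70.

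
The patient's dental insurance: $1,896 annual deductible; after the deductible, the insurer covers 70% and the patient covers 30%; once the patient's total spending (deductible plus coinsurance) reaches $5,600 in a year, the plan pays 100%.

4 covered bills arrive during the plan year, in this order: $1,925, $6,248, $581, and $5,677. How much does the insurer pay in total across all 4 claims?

Bill 1, $1,925: $1,896 to deductible, leaving $29; patient's 30% is $8.70. Patient pays $1,904.70; OOP now $1,904.70. Insurer: $1,925 − $1,904.70 = $20.30.
Bill 2, $6,248: deductible already satisfied, so patient's share is 30% × $6,248 = $1,874.40. Cost to patient: $1,874.40. OOP to date $3,779.10. Insurer: $6,248 − $1,874.40 = $4,373.60.
Bill 3, $581: 30% coinsurance on $581 = $174.30. Cost to patient: $174.30. OOP to date $3,953.40. Insurer: $581 − $174.30 = $406.70.
Bill 4, $5,677: deductible met; 30% of $5,677 = $1,703.10. Adding that to $3,953.40 gives $5,656.50, past the $5,600 cap; patient pays only $5,600 − $3,953.40 = $1,646.60. Insurer: $5,677 − $1,646.60 = $4,030.40.
Insurer total = bills − patient's total = $14,431 − $5,600 = $8,831.

$8,831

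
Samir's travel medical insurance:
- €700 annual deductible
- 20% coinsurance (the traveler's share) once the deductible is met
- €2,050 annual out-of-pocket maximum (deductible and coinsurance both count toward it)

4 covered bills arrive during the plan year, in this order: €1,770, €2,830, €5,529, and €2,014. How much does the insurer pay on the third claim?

Bill 1, €1,770: deductible takes €700, €1,070 remains; coinsurance €1,070 × 20% = €214. Traveler pays €914; OOP now €914. Plan pays €1,770 − €914 = €856.
Bill 2, €2,830: deductible already satisfied, so traveler's share is 20% × €2,830 = €566. Traveler pays €566; OOP now €1,480. Insurer: €2,830 − €566 = €2,264.
Bill 3, €5,529: 20% coinsurance on €5,529 = €1,105.80. That would push OOP to €2,585.80, over the €2,050 cap, so traveler pays €2,050 − €1,480 = €570. Plan pays €5,529 − €570 = €4,959.

€4,959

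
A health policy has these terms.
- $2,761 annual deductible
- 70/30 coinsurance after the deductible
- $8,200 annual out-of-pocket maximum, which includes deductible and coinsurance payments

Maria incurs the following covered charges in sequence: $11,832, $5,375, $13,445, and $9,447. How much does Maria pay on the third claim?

Claim 1 ($11,832): $2,761 to deductible, leaving $9,071; coinsurance $9,071 × 30% = $2,721.30. Patient pays $5,482.30; OOP now $5,482.30.
Claim 2 ($5,375): deductible met; 30% of $5,375 = $1,612.50. Patient owes $1,612.50 (running OOP $7,094.80).
Claim 3 ($13,445): deductible met; 30% of $13,445 = $4,033.50. Adding that to $7,094.80 gives $11,128.30, past the $8,200 cap; patient pays only $8,200 − $7,094.80 = $1,105.20.

$1,105.20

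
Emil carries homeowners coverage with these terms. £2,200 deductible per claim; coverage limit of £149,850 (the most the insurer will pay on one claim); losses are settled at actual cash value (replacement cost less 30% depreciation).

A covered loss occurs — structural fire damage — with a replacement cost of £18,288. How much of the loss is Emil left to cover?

£7,686.40

Actual cash value after 30% depreciation: £18,288 × 70% = £12,801.60.
Less the £2,200 deductible: £12,801.60 − £2,200 = £10,601.60.
That's under the £149,850 cap, so the insurer reimburses the full £10,601.60.
Out of pocket: £18,288 − £10,601.60 = £7,686.40.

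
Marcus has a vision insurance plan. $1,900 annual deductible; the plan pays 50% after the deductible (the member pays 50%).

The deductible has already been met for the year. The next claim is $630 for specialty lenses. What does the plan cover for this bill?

The deductible is already satisfied, so the full bill goes to coinsurance.
Member's 50% share of $630 is $315.
Insurer pays the balance: $630 − $315 = $315.

$315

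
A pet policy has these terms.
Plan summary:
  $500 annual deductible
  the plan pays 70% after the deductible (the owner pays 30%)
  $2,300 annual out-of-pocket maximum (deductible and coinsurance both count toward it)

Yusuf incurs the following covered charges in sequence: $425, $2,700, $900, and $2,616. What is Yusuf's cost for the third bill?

#1 ($425): entire amount goes to the deductible. Owner pays $425; OOP now $425.
#2 ($2,700): $75 to deductible, leaving $2,625; coinsurance $2,625 × 30% = $787.50. Cost to owner: $862.50. OOP to date $1,287.50.
#3 ($900): deductible already satisfied, so owner's share is 30% × $900 = $270. Owner pays $270; OOP now $1,557.50.

$270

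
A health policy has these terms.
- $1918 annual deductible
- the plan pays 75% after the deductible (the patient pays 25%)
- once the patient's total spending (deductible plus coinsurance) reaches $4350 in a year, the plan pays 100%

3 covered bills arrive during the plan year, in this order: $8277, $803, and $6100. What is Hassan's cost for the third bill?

$641.50

Claim 1 — $8277: $1918 finishes the deductible; $6359 goes to coinsurance; patient's 25% is $1589.75. Patient owes $3507.75 (running OOP $3507.75).
Claim 2 — $803: 25% coinsurance on $803 = $200.75. Patient pays $200.75; OOP now $3708.50.
Claim 3 — $6100: deductible met; 25% of $6100 = $1525. Adding that to $3708.50 gives $5233.50, past the $4350 cap; patient pays only $4350 − $3708.50 = $641.50.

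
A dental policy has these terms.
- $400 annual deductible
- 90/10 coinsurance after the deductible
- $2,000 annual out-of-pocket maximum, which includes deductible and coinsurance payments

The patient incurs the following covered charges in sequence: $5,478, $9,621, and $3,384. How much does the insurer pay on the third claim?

$3,253.90

Claim 1 — $5,478: $400 to deductible, leaving $5,078; coinsurance $5,078 × 10% = $507.80. Patient pays $907.80; OOP now $907.80. Insurer: $5,478 − $907.80 = $4,570.20.
Claim 2 — $9,621: deductible already satisfied, so patient's share is 10% × $9,621 = $962.10. Patient owes $962.10 (running OOP $1,869.90). Insurer: $9,621 − $962.10 = $8,658.90.
Claim 3 — $3,384: deductible met; 10% of $3,384 = $338.40. That would push OOP to $2,208.30, over the $2,000 cap, so patient pays $2,000 − $1,869.90 = $130.10. Plan pays $3,384 − $130.10 = $3,253.90.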